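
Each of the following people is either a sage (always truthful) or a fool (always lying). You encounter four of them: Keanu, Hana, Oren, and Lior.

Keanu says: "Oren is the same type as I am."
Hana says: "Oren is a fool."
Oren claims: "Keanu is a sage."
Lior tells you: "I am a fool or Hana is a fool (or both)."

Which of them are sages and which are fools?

Consider Keanu. Suppose Keanu is a fool.
Then no assignment of the remaining roles makes every statement match its speaker's type — contradiction.
So Keanu is a sage.
With that fixed, Oren's statement is true, so Oren is a sage.
With that fixed, Hana's statement is false, so Hana is a fool.
With that fixed, Lior's statement is true, so Lior is a sage.

Keanu: sage, Hana: fool, Oren: sage, Lior: sage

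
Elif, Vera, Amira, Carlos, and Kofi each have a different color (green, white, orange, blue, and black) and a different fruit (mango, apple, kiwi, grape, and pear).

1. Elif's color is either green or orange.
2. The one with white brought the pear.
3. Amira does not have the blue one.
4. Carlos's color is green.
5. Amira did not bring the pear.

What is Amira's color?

black

With clues 1–3, blue is impossible for Amira's color.
With clues 1–4, green and orange are impossible for Amira's color.
With clues 1–5, white is impossible for Amira's color.
That leaves black.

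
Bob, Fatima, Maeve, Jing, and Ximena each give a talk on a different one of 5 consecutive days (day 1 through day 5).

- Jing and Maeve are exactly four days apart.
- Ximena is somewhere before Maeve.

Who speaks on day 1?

With clue 1, Bob, Fatima, and Ximena are ruled out for day 1.
With clues 1–2, Maeve is ruled out for day 1.
So day 1 is Jing.

Jing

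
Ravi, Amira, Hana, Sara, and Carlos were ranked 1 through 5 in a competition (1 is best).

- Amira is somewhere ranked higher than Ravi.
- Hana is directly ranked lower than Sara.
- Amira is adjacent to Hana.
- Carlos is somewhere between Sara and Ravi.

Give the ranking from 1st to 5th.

From clue 1: Ravi is in {2,3,4,5}.
From clues 1–3: Ravi is in {4,5}.
From clues 1–4: Sara → rank 1, Hana → rank 2, Amira → rank 3, Carlos → rank 4, Ravi → rank 5.

Sara, Hana, Amira, Carlos, Ravi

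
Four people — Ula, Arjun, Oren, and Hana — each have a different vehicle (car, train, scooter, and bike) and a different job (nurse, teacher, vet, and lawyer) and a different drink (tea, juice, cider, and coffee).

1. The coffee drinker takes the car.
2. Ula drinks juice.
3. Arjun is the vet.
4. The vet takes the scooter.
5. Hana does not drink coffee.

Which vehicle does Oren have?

With clues 1–4, scooter is impossible for Oren's vehicle.
With clues 1–5, bike and train are impossible for Oren's vehicle.
That leaves car.

car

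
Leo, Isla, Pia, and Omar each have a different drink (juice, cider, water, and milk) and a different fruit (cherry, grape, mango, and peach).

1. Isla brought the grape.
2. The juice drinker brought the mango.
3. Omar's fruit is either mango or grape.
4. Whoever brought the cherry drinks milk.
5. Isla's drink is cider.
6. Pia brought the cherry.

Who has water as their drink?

Leo

With clues 1–3, Omar is impossible for the one with drink water.
With clues 1–5, Isla is impossible for the one with drink water.
With clues 1–6, Pia is impossible for the one with drink water.
That leaves Leo.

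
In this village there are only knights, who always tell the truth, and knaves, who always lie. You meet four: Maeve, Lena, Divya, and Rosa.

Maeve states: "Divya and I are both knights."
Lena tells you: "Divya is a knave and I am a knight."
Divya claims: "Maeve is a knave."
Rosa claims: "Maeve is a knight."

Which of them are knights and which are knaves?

Maeve: knave, Lena: knave, Divya: knight, Rosa: knave

Consider Maeve. Suppose Maeve is a knight.
Then no assignment of the remaining roles makes every statement match its speaker's type — contradiction.
So Maeve is a knave.
With that fixed, Divya's statement is true, so Divya is a knight.
With that fixed, Rosa's statement is false, so Rosa is a knave.
With that fixed, Lena's statement is false, so Lena is a knave.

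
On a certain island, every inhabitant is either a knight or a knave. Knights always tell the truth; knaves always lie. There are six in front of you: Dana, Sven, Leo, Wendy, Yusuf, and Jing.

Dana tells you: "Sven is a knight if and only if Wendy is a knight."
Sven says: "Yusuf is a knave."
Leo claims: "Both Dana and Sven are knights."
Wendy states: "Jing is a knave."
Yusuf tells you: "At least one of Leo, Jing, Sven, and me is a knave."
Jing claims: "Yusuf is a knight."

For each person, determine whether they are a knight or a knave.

Consider Dana. Suppose Dana is a knave.
Then no assignment of the remaining roles makes every statement match its speaker's type — contradiction.
So Dana is a knight.
Consider Sven. Suppose Sven is a knight.
Then no assignment of the remaining roles makes every statement match its speaker's type — contradiction.
So Sven is a knave.
With that fixed, Leo's statement is false, so Leo is a knave.
With that fixed, Yusuf's statement is true, so Yusuf is a knight.
With that fixed, Jing's statement is true, so Jing is a knight.
With that fixed, Wendy's statement is false, so Wendy is a knave.

Dana: knight, Sven: knave, Leo: knave, Wendy: knave, Yusuf: knight, Jing: knight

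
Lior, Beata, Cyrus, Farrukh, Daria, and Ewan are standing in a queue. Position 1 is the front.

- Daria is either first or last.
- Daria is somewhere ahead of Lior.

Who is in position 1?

Daria

With clues 1–2, Beata, Cyrus, Ewan, Farrukh, and Lior are ruled out for position 1.
So position 1 is Daria.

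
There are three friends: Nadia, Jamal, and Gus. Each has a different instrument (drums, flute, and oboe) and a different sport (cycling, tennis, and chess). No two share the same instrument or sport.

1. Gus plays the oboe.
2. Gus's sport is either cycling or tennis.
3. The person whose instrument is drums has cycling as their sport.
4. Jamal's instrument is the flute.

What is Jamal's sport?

With clues 1–3, tennis is impossible for Jamal's sport.
With clues 1–4, cycling is impossible for Jamal's sport.
That leaves chess.

chess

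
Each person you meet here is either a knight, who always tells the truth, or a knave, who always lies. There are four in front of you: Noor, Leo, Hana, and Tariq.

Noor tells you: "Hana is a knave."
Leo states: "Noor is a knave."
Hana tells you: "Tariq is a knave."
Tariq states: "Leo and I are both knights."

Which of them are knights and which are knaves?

Consider Noor. Suppose Noor is a knight.
Then no assignment of the remaining roles makes every statement match its speaker's type — contradiction.
So Noor is a knave.
With that fixed, Leo's statement is true, so Leo is a knight.
Consider Hana. Suppose Hana is a knave.
Then Noor's statement comes out true, contradicting Noor being a knave.
So Hana is a knight.
Consider Tariq. Suppose Tariq is a knight.
Then Hana's statement comes out false, contradicting Hana being a knight.
So Tariq is a knave.

Noor: knave, Leo: knight, Hana: knight, Tariq: knave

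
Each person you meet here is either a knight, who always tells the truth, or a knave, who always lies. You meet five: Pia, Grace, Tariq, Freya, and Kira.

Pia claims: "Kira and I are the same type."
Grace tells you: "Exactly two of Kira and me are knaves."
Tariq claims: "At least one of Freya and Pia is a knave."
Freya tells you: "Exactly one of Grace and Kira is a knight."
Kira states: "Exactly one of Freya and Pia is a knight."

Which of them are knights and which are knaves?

Pia: knave, Grace: knave, Tariq: knight, Freya: knight, Kira: knight

Consider Pia. Suppose Pia is a knight.
Then no assignment of the remaining roles makes every statement match its speaker's type — contradiction.
So Pia is a knave.
With that fixed, Tariq's statement is true, so Tariq is a knight.
Consider Grace. Suppose Grace is a knight.
Then Grace's own statement would have to be true, but it can't be — contradiction.
So Grace is a knave.
Consider Freya. Suppose Freya is a knave.
Then no assignment of the remaining roles makes every statement match its speaker's type — contradiction.
So Freya is a knight.
With that fixed, Kira's statement is true, so Kira is a knight.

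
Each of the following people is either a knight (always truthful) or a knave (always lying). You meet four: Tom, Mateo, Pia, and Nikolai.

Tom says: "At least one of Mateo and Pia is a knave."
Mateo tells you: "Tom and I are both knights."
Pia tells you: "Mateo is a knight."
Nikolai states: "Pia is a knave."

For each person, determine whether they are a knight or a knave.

Consider Tom. Suppose Tom is a knave.
Then no assignment of the remaining roles makes every statement match its speaker's type — contradiction.
So Tom is a knight.
Consider Mateo. Suppose Mateo is a knight.
Then no assignment of the remaining roles makes every statement match its speaker's type — contradiction.
So Mateo is a knave.
With that fixed, Pia's statement is false, so Pia is a knave.
With that fixed, Nikolai's statement is true, so Nikolai is a knight.

Tom: knight, Mateo: knave, Pia: knave, Nikolai: knight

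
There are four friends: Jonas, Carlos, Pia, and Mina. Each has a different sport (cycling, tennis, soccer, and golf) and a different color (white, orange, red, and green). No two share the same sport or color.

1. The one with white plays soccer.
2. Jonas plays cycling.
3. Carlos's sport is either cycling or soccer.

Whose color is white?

With clues 1–2, Jonas is impossible for the one with color white.
With clues 1–3, Mina and Pia are impossible for the one with color white.
That leaves Carlos.

Carlos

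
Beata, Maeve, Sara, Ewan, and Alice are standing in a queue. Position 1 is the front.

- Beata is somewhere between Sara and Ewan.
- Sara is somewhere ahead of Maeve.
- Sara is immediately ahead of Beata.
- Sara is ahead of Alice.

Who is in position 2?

With clues 1–3, Alice, Ewan, and Maeve are ruled out for position 2.
With clues 1–4, Sara is ruled out for position 2.
So position 2 is Beata.

Beata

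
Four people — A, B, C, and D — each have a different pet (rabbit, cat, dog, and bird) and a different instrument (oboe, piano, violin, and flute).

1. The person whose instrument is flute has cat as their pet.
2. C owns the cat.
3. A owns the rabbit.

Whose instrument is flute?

With clues 1–2, A, B, and D are impossible for the one with instrument flute.
That leaves C.

C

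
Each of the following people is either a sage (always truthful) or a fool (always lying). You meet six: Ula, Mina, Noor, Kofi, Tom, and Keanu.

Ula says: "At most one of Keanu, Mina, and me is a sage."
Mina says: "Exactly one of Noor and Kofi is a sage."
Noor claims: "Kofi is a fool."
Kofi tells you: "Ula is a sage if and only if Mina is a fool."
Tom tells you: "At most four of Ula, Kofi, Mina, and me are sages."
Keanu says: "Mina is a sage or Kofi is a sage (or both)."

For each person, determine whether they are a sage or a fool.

Regardless of anyone's role, Tom's statement is true, so Tom is a sage.
Consider Ula. Suppose Ula is a sage.
Then no assignment of the remaining roles makes every statement match its speaker's type — contradiction.
So Ula is a fool.
Consider Mina. Suppose Mina is a fool.
Then Ula's statement comes out true, contradicting Ula being a fool.
So Mina is a sage.
With that fixed, Kofi's statement is true, so Kofi is a sage.
With that fixed, Keanu's statement is true, so Keanu is a sage.
With that fixed, Noor's statement is false, so Noor is a fool.

Ula: fool, Mina: sage, Noor: fool, Kofi: sage, Tom: sage, Keanu: sage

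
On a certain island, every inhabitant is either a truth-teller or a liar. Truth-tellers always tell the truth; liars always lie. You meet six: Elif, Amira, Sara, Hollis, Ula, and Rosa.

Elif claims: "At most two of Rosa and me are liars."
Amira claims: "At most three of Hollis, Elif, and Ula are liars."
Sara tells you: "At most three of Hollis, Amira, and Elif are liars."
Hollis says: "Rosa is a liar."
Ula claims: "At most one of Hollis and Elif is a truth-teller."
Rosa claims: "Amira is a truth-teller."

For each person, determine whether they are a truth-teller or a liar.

Regardless of anyone's role, Elif's statement is true, so Elif is a truth-teller.
With that fixed, Amira's statement is true, so Amira is a truth-teller.
With that fixed, Sara's statement is true, so Sara is a truth-teller.
With that fixed, Rosa's statement is true, so Rosa is a truth-teller.
With that fixed, Hollis's statement is false, so Hollis is a liar.
With that fixed, Ula's statement is true, so Ula is a truth-teller.

Elif: truth-teller, Amira: truth-teller, Sara: truth-teller, Hollis: liar, Ula: truth-teller, Rosa: truth-teller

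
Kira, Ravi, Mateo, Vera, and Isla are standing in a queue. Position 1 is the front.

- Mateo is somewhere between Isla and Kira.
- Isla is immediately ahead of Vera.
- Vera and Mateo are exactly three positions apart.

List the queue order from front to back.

Kira, Mateo, Ravi, Isla, Vera

From clue 1: Mateo is in {2,3,4}.
From clues 1–3: Kira → position 1, Mateo → position 2, Ravi → position 3, Isla → position 4, Vera → position 5.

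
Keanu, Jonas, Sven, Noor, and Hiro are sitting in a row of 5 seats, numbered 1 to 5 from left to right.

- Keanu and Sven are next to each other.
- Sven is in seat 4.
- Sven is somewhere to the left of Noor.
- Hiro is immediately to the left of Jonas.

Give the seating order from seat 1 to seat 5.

From clues 1–2: Sven → seat 4.
From clues 1–3: Keanu → seat 3, Noor → seat 5.
From clues 1–4: Hiro → seat 1, Jonas → seat 2.

Hiro, Jonas, Keanu, Sven, Noor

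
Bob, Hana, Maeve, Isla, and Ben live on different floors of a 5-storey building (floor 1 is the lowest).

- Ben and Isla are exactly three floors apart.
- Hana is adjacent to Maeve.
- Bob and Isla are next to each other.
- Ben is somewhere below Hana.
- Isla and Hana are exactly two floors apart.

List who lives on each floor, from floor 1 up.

From clue 1: Isla is in {1,2,4,5}.
From clues 1–2: Bob is in {1,5}.
From clues 1–4: Ben → floor 1, Isla → floor 4, Bob → floor 5.
From clues 1–5: Hana → floor 2, Maeve → floor 3.

Ben, Hana, Maeve, Isla, Bob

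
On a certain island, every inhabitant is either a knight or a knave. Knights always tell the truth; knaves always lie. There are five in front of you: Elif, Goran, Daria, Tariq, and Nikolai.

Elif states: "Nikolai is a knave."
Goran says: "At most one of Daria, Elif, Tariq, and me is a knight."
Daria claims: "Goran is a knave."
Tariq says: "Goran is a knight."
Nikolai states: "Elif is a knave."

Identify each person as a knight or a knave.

Elif: knight, Goran: knave, Daria: knight, Tariq: knave, Nikolai: knave

Consider Elif. Suppose Elif is a knave.
Then no assignment of the remaining roles makes every statement match its speaker's type — contradiction.
So Elif is a knight.
With that fixed, Nikolai's statement is false, so Nikolai is a knave.
Consider Goran. Suppose Goran is a knight.
Then Goran's own statement would have to be true, but it can't be — contradiction.
So Goran is a knave.
With that fixed, Daria's statement is true, so Daria is a knight.
With that fixed, Tariq's statement is false, so Tariq is a knave.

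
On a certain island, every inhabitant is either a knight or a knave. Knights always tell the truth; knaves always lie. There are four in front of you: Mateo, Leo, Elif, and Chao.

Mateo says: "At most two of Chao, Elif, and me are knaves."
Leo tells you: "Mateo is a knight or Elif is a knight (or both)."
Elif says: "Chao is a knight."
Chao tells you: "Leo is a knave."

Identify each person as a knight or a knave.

Consider Mateo. Suppose Mateo is a knave.
Then no assignment of the remaining roles makes every statement match its speaker's type — contradiction.
So Mateo is a knight.
With that fixed, Leo's statement is true, so Leo is a knight.
With that fixed, Chao's statement is false, so Chao is a knave.
With that fixed, Elif's statement is false, so Elif is a knave.

Mateo: knight, Leo: knight, Elif: knave, Chao: knave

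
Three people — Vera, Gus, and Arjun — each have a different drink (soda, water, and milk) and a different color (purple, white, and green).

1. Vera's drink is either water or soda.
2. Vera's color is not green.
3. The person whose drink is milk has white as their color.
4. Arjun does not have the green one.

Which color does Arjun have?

With clues 1–3, purple is impossible for Arjun's color.
With clues 1–4, green is impossible for Arjun's color.
That leaves white.

white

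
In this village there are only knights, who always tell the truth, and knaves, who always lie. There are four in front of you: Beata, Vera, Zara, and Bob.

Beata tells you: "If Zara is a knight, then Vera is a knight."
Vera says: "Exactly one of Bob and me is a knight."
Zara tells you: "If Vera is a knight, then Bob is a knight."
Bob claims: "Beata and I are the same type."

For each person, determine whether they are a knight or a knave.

Beata: knight, Vera: knight, Zara: knave, Bob: knave

Consider Beata. Suppose Beata is a knave.
Then whichever role Bob has, Bob's statement has the wrong truth value — contradiction.
So Beata is a knight.
Consider Vera. Suppose Vera is a knave.
Then no assignment of the remaining roles makes every statement match its speaker's type — contradiction.
So Vera is a knight.
Consider Zara. Suppose Zara is a knight.
Then no assignment of the remaining roles makes every statement match its speaker's type — contradiction.
So Zara is a knave.
Consider Bob. Suppose Bob is a knight.
Then Vera's statement comes out false, contradicting Vera being a knight.
So Bob is a knave.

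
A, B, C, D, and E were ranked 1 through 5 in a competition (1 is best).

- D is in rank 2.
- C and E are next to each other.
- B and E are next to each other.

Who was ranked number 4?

With clue 1, D is ruled out for rank 4.
With clues 1–2, A and B are ruled out for rank 4.
With clues 1–3, C is ruled out for rank 4.
So rank 4 is E.

E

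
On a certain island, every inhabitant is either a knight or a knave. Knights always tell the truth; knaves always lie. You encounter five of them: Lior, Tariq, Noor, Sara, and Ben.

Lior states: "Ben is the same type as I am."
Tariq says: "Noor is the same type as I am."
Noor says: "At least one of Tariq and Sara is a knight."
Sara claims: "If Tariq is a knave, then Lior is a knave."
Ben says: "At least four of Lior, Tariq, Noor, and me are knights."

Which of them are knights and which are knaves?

Consider Lior. Suppose Lior is a knave.
Then no assignment of the remaining roles makes every statement match its speaker's type — contradiction.
So Lior is a knight.
Consider Tariq. Suppose Tariq is a knave.
Then no assignment of the remaining roles makes every statement match its speaker's type — contradiction.
So Tariq is a knight.
With that fixed, Noor's statement is true, so Noor is a knight.
With that fixed, Sara's statement is true, so Sara is a knight.
Consider Ben. Suppose Ben is a knave.
Then Lior's statement comes out false, contradicting Lior being a knight.
So Ben is a knight.

Lior: knight, Tariq: knight, Noor: knight, Sara: knight, Ben: knight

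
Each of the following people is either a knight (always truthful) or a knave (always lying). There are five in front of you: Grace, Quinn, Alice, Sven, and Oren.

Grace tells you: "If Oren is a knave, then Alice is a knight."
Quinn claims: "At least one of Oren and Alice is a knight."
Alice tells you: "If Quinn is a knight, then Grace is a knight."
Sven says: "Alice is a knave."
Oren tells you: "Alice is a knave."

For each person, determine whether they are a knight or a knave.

Consider Grace. Suppose Grace is a knave.
Then no assignment of the remaining roles makes every statement match its speaker's type — contradiction.
So Grace is a knight.
With that fixed, Alice's statement is true, so Alice is a knight.
With that fixed, Sven's statement is false, so Sven is a knave.
With that fixed, Oren's statement is false, so Oren is a knave.
With that fixed, Quinn's statement is true, so Quinn is a knight.

Grace: knight, Quinn: knight, Alice: knight, Sven: knave, Oren: knave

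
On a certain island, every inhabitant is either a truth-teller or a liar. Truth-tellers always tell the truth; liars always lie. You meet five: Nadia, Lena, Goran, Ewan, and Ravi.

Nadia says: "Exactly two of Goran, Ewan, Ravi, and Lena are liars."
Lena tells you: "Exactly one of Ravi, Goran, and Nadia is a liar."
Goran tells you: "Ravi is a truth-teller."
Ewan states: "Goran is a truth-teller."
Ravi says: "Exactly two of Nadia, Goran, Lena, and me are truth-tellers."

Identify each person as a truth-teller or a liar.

Consider Nadia. Suppose Nadia is a truth-teller.
Then no assignment of the remaining roles makes every statement match its speaker's type — contradiction.
So Nadia is a liar.
Consider Lena. Suppose Lena is a truth-teller.
Then no assignment of the remaining roles makes every statement match its speaker's type — contradiction.
So Lena is a liar.
Consider Goran. Suppose Goran is a truth-teller.
Then no assignment of the remaining roles makes every statement match its speaker's type — contradiction.
So Goran is a liar.
With that fixed, Ewan's statement is false, so Ewan is a liar.
With that fixed, Ravi's statement is false, so Ravi is a liar.

Nadia: liar, Lena: liar, Goran: liar, Ewan: liar, Ravi: liar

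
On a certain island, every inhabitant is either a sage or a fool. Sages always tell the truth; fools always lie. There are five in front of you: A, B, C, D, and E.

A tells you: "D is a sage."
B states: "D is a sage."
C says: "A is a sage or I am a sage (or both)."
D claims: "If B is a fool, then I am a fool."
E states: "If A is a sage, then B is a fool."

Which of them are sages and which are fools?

Consider A. Suppose A is a fool.
Then no assignment of the remaining roles makes every statement match its speaker's type — contradiction.
So A is a sage.
With that fixed, C's statement is true, so C is a sage.
Consider B. Suppose B is a fool.
Then whichever role D has, D's statement has the wrong truth value — contradiction.
So B is a sage.
With that fixed, D's statement is true, so D is a sage.
With that fixed, E's statement is false, so E is a fool.

A: sage, B: sage, C: sage, D: sage, E: fool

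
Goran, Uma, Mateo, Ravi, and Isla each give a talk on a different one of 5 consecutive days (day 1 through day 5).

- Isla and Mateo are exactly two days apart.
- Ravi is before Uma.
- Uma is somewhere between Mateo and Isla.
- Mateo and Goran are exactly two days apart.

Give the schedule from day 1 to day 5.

From clues 1–2: Uma is in {2,3,4,5}.
From clues 1–3: Uma is in {3,4}.
From clues 1–4: Goran → day 1, Ravi → day 2, Mateo → day 3, Uma → day 4, Isla → day 5.

Goran, Ravi, Mateo, Uma, Isla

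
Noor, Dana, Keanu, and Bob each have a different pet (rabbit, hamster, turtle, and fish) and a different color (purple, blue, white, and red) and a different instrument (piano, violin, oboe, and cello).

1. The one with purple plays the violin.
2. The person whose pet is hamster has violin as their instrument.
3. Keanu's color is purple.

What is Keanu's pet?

hamster

With clues 1–3, fish, rabbit, and turtle are impossible for Keanu's pet.
That leaves hamster.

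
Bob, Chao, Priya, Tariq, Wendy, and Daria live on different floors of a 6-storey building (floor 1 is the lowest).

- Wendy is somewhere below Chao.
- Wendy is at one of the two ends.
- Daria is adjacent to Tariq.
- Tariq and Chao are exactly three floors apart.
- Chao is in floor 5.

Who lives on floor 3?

Daria

With clues 1–2, Wendy is ruled out for floor 3.
With clues 1–5, Bob, Chao, Priya, and Tariq are ruled out for floor 3.
So floor 3 is Daria.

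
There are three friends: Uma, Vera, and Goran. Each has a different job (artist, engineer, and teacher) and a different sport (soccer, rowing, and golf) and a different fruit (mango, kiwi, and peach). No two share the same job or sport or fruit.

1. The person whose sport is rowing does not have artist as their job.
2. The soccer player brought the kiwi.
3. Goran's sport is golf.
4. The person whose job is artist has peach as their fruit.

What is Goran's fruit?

peach

With clues 1–3, kiwi is impossible for Goran's fruit.
With clues 1–4, mango is impossible for Goran's fruit.
That leaves peach.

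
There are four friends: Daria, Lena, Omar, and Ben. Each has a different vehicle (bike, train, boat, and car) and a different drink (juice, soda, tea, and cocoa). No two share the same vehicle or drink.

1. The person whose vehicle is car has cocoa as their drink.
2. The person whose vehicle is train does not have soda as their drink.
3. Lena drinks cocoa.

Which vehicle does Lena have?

car

With clues 1–3, bike, boat, and train are impossible for Lena's vehicle.
That leaves car.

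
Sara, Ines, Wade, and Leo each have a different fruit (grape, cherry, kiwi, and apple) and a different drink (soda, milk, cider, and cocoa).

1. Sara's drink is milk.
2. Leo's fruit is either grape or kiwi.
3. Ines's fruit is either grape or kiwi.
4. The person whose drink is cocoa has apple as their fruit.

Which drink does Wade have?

cocoa

Clue 1 rules out milk for Wade's drink.
With clues 1–4, cider and soda are impossible for Wade's drink.
That leaves cocoa.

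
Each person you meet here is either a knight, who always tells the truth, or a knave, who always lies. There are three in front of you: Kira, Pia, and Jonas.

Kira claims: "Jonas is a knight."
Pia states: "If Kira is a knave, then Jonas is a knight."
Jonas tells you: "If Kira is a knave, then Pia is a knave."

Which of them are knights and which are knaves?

Kira: knight, Pia: knight, Jonas: knight

Consider Kira. Suppose Kira is a knave.
Then no assignment of the remaining roles makes every statement match its speaker's type — contradiction.
So Kira is a knight.
With that fixed, Pia's statement is true, so Pia is a knight.
With that fixed, Jonas's statement is true, so Jonas is a knight.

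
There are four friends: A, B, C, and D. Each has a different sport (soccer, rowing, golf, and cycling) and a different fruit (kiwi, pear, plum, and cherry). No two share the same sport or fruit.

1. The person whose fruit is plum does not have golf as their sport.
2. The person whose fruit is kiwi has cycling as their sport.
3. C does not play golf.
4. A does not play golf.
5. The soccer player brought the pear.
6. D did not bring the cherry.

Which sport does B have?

With clues 1–6, cycling, rowing, and soccer are impossible for B's sport.
That leaves golf.

golf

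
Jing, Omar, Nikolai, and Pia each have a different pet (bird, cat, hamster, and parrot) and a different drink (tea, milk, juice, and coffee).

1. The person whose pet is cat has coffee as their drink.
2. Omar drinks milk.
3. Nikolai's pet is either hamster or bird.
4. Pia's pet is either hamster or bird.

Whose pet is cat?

Jing

With clues 1–2, Omar is impossible for the one with pet cat.
With clues 1–3, Nikolai is impossible for the one with pet cat.
With clues 1–4, Pia is impossible for the one with pet cat.
That leaves Jing.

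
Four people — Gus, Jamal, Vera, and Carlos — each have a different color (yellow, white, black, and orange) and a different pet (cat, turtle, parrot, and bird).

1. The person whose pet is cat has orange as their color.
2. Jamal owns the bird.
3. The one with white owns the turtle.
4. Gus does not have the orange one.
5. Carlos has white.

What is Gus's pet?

With clues 1–2, bird is impossible for Gus's pet.
With clues 1–4, cat is impossible for Gus's pet.
With clues 1–5, turtle is impossible for Gus's pet.
That leaves parrot.

parrot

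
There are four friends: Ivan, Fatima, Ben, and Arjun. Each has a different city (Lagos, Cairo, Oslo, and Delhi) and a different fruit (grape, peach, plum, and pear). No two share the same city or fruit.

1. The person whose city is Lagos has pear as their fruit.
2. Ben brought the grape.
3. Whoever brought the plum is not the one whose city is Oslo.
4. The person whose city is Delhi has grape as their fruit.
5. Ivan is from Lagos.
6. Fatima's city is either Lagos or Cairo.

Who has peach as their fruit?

Arjun

With clues 1–2, Ben is impossible for the one with fruit peach.
With clues 1–5, Ivan is impossible for the one with fruit peach.
With clues 1–6, Fatima is impossible for the one with fruit peach.
That leaves Arjun.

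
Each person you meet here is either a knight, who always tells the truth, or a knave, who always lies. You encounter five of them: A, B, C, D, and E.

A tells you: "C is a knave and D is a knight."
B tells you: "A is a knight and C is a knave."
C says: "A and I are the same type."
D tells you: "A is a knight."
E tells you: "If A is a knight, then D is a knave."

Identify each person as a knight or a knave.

Consider A. Suppose A is a knave.
Then whichever role C has, C's statement has the wrong truth value — contradiction.
So A is a knight.
With that fixed, D's statement is true, so D is a knight.
With that fixed, E's statement is false, so E is a knave.
Consider B. Suppose B is a knave.
Then no assignment of the remaining roles makes every statement match its speaker's type — contradiction.
So B is a knight.
Consider C. Suppose C is a knight.
Then A's statement comes out false, contradicting A being a knight.
So C is a knave.

A: knight, B: knight, C: knave, D: knight, E: knave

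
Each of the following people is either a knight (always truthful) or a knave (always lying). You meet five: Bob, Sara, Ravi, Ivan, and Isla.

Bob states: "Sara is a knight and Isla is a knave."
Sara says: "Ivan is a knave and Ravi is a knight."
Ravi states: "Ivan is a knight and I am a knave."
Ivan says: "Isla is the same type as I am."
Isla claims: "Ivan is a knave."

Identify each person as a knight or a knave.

Consider Bob. Suppose Bob is a knight.
Then no assignment of the remaining roles makes every statement match its speaker's type — contradiction.
So Bob is a knave.
Consider Sara. Suppose Sara is a knight.
Then no assignment of the remaining roles makes every statement match its speaker's type — contradiction.
So Sara is a knave.
Consider Ravi. Suppose Ravi is a knight.
Then Ravi's own statement would have to be true, but it can't be — contradiction.
So Ravi is a knave.
Consider Ivan. Suppose Ivan is a knight.
Then Ravi's statement comes out true, contradicting Ravi being a knave.
So Ivan is a knave.
With that fixed, Isla's statement is true, so Isla is a knight.

Bob: knave, Sara: knave, Ravi: knave, Ivan: knave, Isla: knight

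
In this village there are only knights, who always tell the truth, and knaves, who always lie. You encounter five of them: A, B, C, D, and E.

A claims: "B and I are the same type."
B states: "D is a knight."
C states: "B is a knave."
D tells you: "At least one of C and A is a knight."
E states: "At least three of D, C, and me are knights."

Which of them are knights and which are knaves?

Consider A. Suppose A is a knave.
Then no assignment of the remaining roles makes every statement match its speaker's type — contradiction.
So A is a knight.
With that fixed, D's statement is true, so D is a knight.
With that fixed, B's statement is true, so B is a knight.
With that fixed, C's statement is false, so C is a knave.
With that fixed, E's statement is false, so E is a knave.

A: knight, B: knight, C: knave, D: knight, E: knave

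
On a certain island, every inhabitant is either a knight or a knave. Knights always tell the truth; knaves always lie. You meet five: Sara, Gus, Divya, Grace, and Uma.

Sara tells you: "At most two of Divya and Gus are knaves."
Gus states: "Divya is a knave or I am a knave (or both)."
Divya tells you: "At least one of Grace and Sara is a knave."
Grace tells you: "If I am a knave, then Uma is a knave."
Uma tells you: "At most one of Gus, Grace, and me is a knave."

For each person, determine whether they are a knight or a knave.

Regardless of anyone's role, Sara's statement is true, so Sara is a knight.
Consider Gus. Suppose Gus is a knave.
Then Gus's own statement would have to be false, but it can't be — contradiction.
So Gus is a knight.
Consider Divya. Suppose Divya is a knight.
Then Gus's statement comes out false, contradicting Gus being a knight.
So Divya is a knave.
Consider Grace. Suppose Grace is a knave.
Then Divya's statement comes out true, contradicting Divya being a knave.
So Grace is a knight.
With that fixed, Uma's statement is true, so Uma is a knight.

Sara: knight, Gus: knight, Divya: knave, Grace: knight, Uma: knight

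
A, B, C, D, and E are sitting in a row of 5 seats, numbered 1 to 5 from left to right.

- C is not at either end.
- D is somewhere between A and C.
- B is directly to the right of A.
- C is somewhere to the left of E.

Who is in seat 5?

E

With clue 1, C is ruled out for seat 5.
With clues 1–2, D is ruled out for seat 5.
With clues 1–3, A is ruled out for seat 5.
With clues 1–4, B is ruled out for seat 5.
So seat 5 is E.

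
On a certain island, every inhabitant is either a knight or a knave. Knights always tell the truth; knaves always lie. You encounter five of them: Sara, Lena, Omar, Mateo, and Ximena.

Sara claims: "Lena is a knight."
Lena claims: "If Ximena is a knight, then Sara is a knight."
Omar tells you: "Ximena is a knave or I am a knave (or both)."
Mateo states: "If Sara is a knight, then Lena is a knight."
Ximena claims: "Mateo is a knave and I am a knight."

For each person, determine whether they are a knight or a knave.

Consider Sara. Suppose Sara is a knave.
Then no assignment of the remaining roles makes every statement match its speaker's type — contradiction.
So Sara is a knight.
With that fixed, Lena's statement is true, so Lena is a knight.
With that fixed, Mateo's statement is true, so Mateo is a knight.
With that fixed, Ximena's statement is false, so Ximena is a knave.
With that fixed, Omar's statement is true, so Omar is a knight.

Sara: knight, Lena: knight, Omar: knight, Mateo: knight, Ximena: knave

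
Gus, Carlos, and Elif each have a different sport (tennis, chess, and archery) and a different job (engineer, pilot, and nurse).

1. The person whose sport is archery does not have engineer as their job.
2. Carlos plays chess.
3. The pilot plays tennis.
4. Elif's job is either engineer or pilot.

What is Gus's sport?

archery

With clues 1–2, chess is impossible for Gus's sport.
With clues 1–4, tennis is impossible for Gus's sport.
That leaves archery.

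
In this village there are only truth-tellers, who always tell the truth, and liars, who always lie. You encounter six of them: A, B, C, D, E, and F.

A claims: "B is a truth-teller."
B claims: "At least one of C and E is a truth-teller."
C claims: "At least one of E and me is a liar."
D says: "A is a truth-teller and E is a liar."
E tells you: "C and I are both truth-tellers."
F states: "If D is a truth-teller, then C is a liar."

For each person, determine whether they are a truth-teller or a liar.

A: truth-teller, B: truth-teller, C: truth-teller, D: truth-teller, E: liar, F: liar

Consider A. Suppose A is a liar.
Then no assignment of the remaining roles makes every statement match its speaker's type — contradiction.
So A is a truth-teller.
Consider B. Suppose B is a liar.
Then A's statement comes out false, contradicting A being a truth-teller.
So B is a truth-teller.
Consider C. Suppose C is a liar.
Then C's own statement would have to be false, but it can't be — contradiction.
So C is a truth-teller.
Consider D. Suppose D is a liar.
Then no assignment of the remaining roles makes every statement match its speaker's type — contradiction.
So D is a truth-teller.
With that fixed, F's statement is false, so F is a liar.
Consider E. Suppose E is a truth-teller.
Then C's statement comes out false, contradicting C being a truth-teller.
So E is a liar.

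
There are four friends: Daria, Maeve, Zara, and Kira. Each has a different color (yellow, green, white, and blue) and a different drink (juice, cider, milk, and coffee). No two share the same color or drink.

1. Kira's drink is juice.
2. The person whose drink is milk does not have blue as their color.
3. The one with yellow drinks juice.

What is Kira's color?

With clues 1–3, blue, green, and white are impossible for Kira's color.
That leaves yellow.

yellow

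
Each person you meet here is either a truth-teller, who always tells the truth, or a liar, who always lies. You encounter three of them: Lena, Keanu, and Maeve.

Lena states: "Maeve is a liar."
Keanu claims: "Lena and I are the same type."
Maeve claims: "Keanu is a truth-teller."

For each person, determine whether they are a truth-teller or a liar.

Consider Lena. Suppose Lena is a liar.
Then whichever role Keanu has, Keanu's statement has the wrong truth value — contradiction.
So Lena is a truth-teller.
Consider Keanu. Suppose Keanu is a truth-teller.
Then no assignment of the remaining roles makes every statement match its speaker's type — contradiction.
So Keanu is a liar.
With that fixed, Maeve's statement is false, so Maeve is a liar.

Lena: truth-teller, Keanu: liar, Maeve: liar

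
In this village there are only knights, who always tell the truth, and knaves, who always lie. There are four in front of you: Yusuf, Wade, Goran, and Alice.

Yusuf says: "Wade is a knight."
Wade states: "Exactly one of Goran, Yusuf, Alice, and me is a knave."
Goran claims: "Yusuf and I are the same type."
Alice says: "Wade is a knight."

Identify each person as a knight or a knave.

Yusuf: knight, Wade: knight, Goran: knave, Alice: knight

Consider Yusuf. Suppose Yusuf is a knave.
Then whichever role Goran has, Goran's statement has the wrong truth value — contradiction.
So Yusuf is a knight.
Consider Wade. Suppose Wade is a knave.
Then Yusuf's statement comes out false, contradicting Yusuf being a knight.
So Wade is a knight.
With that fixed, Alice's statement is true, so Alice is a knight.
Consider Goran. Suppose Goran is a knight.
Then Wade's statement comes out false, contradicting Wade being a knight.
So Goran is a knave.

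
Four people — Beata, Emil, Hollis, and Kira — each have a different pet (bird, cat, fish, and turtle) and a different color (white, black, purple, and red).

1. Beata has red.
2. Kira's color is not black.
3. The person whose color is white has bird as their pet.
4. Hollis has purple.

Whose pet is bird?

With clues 1–3, Beata is impossible for the one with pet bird.
With clues 1–4, Emil and Hollis are impossible for the one with pet bird.
That leaves Kira.

Kira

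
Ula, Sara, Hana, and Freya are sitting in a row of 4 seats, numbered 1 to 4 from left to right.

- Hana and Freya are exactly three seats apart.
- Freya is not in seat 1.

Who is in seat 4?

Freya

With clue 1, Sara and Ula are ruled out for seat 4.
With clues 1–2, Hana is ruled out for seat 4.
So seat 4 is Freya.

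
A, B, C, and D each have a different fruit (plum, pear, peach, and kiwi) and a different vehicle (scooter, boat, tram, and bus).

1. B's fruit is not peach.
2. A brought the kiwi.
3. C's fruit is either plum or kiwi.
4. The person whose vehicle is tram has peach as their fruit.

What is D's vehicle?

With clues 1–4, boat, bus, and scooter are impossible for D's vehicle.
That leaves tram.

tram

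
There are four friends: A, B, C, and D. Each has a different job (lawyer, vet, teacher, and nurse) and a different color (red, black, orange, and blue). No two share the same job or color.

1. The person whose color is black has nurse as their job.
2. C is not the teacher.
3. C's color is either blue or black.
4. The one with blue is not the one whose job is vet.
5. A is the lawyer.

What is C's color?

With clues 1–3, orange and red are impossible for C's color.
With clues 1–5, blue is impossible for C's color.
That leaves black.

black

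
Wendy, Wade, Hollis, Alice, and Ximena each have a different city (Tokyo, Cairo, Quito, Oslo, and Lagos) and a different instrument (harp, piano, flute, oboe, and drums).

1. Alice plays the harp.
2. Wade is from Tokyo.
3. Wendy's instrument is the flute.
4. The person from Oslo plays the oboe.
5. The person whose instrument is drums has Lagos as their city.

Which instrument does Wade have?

piano

Clue 1 rules out harp for Wade's instrument.
With clues 1–3, flute is impossible for Wade's instrument.
With clues 1–4, oboe is impossible for Wade's instrument.
With clues 1–5, drums is impossible for Wade's instrument.
That leaves piano.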